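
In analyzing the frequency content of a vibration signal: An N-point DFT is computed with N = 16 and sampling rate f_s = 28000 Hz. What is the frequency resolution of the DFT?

DFT frequency resolution = f_s / N
= 28000 / 16 = 1750 Hz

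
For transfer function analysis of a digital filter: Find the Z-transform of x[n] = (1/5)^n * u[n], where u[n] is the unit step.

The Z-transform of a^n * u[n] is z/(z-a) for |z| > |a|.
Here a = 1/5, so X(z) = z/(z - (1/5)) = 5z/(5z - 1)
ROC: |z| > 1/5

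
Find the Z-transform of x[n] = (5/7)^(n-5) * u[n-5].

Time-shifting property: if X(z) = Z{x[n]}, then Z{x[n-d]} = z^(-d) * X(z)
X(z) = z/(z - 5/7) for x[n] = (5/7)^n * u[n]
Z{x[n-5]} = z^(-5) * z/(z - 5/7) = z^(-4)/(z - 5/7)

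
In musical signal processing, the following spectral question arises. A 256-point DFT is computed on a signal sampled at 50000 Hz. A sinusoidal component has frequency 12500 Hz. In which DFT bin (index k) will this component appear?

DFT frequency resolution = f_s/N = 50000/256 = 3125/16 Hz
Bin index k = f_signal / resolution = 12500 / 3125/16 = 64
The signal frequency 12500 Hz falls in DFT bin k = 64.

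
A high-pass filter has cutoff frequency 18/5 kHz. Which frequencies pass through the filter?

A high-pass filter passes all frequencies above the cutoff frequency 18/5 kHz and attenuates lower frequencies.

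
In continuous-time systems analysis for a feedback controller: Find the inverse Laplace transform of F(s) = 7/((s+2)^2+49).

Standard pair: w/((s+a)^2+w^2) <-> e^(-at)*sin(wt)*u(t)
With a=2, w=7: f(t) = e^(-2t)*sin(7t)*u(t)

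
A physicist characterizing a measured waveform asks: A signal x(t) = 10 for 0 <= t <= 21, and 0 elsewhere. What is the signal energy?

Energy = integral of |x(t)|^2 dt over the signal duration
= 10^2 * 21 = 100 * 21 = 2100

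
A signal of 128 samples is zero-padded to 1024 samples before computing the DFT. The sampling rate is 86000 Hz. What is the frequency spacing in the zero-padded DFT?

Original DFT: N = 128, resolution = f_s/N = 86000/128 = 5375/8 Hz
Zero-padded DFT: N = 1024, resolution = f_s/N = 86000/1024 = 5375/64 Hz
Zero-padding interpolates the spectrum (finer frequency grid)
but does NOT improve the true spectral resolution (ability to resolve close frequencies).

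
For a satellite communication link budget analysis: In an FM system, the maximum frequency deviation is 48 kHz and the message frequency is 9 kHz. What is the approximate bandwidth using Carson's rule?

Carson's rule: BW = 2*(delta_f + f_m)
= 2*(48 + 9) kHz = 114 kHz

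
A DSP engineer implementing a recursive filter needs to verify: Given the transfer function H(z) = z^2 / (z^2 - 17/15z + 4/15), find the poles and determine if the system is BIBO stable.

Poles are roots of the denominator: z^2 - 17/15z + 4/15 = 0.
Quadratic formula: z = [-(-17/15) +/- sqrt((-17/15)^2 - 4*(4/15))] / 2
Discriminant = 289/225 - 16/15 = 49/225; sqrt = 7/15.
z = (17/15 +/- 7/15) / 2 => z = 4/5 or z = 1/3.
|p1| = 1/3, |p2| = 4/5.
For BIBO stability, all poles must lie inside the unit circle (|p| < 1).
System is STABLE since both |p| < 1.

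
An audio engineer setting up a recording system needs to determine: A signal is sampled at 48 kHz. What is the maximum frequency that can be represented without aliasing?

The maximum frequency that can be represented without aliasing
is the Nyquist frequency: f_max = f_s / 2 = 48 kHz / 2 = 24 kHz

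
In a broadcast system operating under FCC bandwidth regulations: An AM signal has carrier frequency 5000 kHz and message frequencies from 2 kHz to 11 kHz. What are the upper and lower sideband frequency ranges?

Upper sideband (USB) = fc + [fm_low, fm_high] = 5000 + [2, 11] = [5002, 5011] kHz
Lower sideband (LSB) = fc - [fm_high, fm_low] = 5000 - [11, 2] = [4989, 4998] kHz
Total occupied spectrum: 4989 kHz to 5011 kHz (plus carrier at 5000 kHz)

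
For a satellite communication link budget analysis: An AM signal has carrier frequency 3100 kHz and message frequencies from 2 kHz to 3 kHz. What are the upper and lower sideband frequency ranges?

Upper sideband (USB) = fc + [fm_low, fm_high] = 3100 + [2, 3] = [3102, 3103] kHz
Lower sideband (LSB) = fc - [fm_high, fm_low] = 3100 - [3, 2] = [3097, 3098] kHz
Total occupied spectrum: 3097 kHz to 3103 kHz (plus carrier at 3100 kHz)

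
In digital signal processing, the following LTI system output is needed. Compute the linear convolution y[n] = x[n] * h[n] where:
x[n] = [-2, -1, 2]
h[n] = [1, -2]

y[n] = sum_k x[k]*h[n-k]. Output length = len(x) + len(h) - 1 = 3 + 2 - 1 = 4.
y[0] = -2*1 = -2
y[1] = -1*1 + -2*-2 = 3
y[2] = 2*1 + -1*-2 = 4
y[3] = 2*-2 = -4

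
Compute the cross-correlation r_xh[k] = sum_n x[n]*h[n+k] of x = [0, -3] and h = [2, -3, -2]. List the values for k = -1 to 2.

Both sequences indexed from 0 and zero outside their support.
Lags with overlap: k = -1 to 2.
  r_xh[-1] = x[1]*h[0] = -6
  r_xh[0] = x[0]*h[0] + x[1]*h[1] = 9
  r_xh[1] = x[0]*h[1] + x[1]*h[2] = 6
  r_xh[2] = x[0]*h[2] = 0
r_xh = [-6, 9, 6, 0] (for k = -1, ..., 2)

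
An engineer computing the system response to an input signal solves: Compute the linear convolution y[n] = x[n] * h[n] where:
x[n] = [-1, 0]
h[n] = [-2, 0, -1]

y[n] = sum_k x[k]*h[n-k]. Output length = len(x) + len(h) - 1 = 2 + 3 - 1 = 4.
y[0] = -1*-2 = 2
y[1] = 0*-2 + -1*0 = 0
y[2] = 0*0 + -1*-1 = 1
y[3] = 0*-1 = 0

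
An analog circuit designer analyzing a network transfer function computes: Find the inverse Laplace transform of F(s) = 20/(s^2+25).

Standard pair: w/(s^2+w^2) <-> sin(wt)*u(t)
Recognize w^2 = 25, so w = 5; numerator 20 = 4*5.
f(t) = 4*sin(5t)*u(t)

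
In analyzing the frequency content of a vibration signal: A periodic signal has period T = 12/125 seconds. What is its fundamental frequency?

The fundamental frequency is the reciprocal of the period.
f = 1/T = 1/(12/125) = 125/12 Hz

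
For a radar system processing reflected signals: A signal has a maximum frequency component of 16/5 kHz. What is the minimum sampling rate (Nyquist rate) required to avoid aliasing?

By the Nyquist-Shannon sampling theorem,
the minimum sampling rate (Nyquist rate) must be at least 2 * f_max.
Nyquist rate = 2 * 16/5 kHz = 32/5 kHz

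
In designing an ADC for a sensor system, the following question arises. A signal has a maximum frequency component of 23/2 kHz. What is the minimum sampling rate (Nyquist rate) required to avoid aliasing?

By the Nyquist-Shannon sampling theorem,
the minimum sampling rate (Nyquist rate) must be at least 2 * f_max.
Nyquist rate = 2 * 23/2 kHz = 23 kHz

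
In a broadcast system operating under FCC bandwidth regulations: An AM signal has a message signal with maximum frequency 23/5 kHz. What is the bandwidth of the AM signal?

In AM (double-sideband), the bandwidth is twice the message frequency.
BW = 2 * f_m = 2 * 23/5 kHz = 46/5 kHz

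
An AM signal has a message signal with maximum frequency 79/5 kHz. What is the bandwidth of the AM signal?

In AM (double-sideband), the bandwidth is twice the message frequency.
BW = 2 * f_m = 2 * 79/5 kHz = 158/5 kHz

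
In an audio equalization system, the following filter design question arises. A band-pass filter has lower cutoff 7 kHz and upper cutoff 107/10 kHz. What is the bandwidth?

Bandwidth = f_high - f_low
= 107/10 kHz - 7 kHz = 37/10 kHz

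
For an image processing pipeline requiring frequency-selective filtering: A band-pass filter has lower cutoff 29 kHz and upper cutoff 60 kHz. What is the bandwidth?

Bandwidth = f_high - f_low
= 60 kHz - 29 kHz = 31 kHz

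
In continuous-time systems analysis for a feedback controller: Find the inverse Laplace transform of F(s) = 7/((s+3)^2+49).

Standard pair: w/((s+a)^2+w^2) <-> e^(-at)*sin(wt)*u(t)
With a=3, w=7: f(t) = e^(-3t)*sin(7t)*u(t)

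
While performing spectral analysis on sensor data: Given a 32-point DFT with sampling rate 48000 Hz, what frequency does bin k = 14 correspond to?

The frequency of DFT bin k is: f_k = k * f_s / N
f_14 = 14 * 48000 / 32 = 21000 Hz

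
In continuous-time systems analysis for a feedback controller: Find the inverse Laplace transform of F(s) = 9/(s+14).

Standard pair: k/(s+a) <-> k*e^(-at)*u(t)
With k=9, a=14: f(t) = 9*e^(-14t)*u(t)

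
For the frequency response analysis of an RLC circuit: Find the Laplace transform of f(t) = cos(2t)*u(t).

Standard pair: cos(wt)*u(t) <-> s/(s^2+w^2)
With w = 2: L{cos(2t)*u(t)} = s/(s^2+4)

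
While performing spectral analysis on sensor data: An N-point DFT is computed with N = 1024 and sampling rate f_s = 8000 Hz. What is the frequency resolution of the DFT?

DFT frequency resolution = f_s / N
= 8000 / 1024 = 125/16 Hz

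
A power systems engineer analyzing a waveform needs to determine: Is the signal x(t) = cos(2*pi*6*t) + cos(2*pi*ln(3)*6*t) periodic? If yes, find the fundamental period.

f1 = 6 Hz, f2 = 6*ln(3) Hz
Ratio f2/f1 = ln(3), which is irrational.
Since the frequency ratio is irrational, no common period exists.
The signal is not periodic.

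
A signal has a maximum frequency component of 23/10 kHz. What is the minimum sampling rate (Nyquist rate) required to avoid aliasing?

By the Nyquist-Shannon sampling theorem,
the minimum sampling rate (Nyquist rate) must be at least 2 * f_max.
Nyquist rate = 2 * 23/10 kHz = 23/5 kHz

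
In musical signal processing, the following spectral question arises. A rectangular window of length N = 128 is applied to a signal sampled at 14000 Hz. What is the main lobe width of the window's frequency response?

For a rectangular window of length N,
the main lobe width in frequency is 2*f_s/N.
= 2*14000/128 = 875/4 Hz
This determines the minimum frequency separation for resolving two sinusoids.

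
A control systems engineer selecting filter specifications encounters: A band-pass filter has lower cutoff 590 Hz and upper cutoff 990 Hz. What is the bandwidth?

Bandwidth = f_high - f_low
= 990 Hz - 590 Hz = 400 Hz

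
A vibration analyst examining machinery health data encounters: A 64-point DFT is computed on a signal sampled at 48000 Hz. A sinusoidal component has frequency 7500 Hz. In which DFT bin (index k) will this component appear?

DFT frequency resolution = f_s/N = 48000/64 = 750 Hz
Bin index k = f_signal / resolution = 7500 / 750 = 10
The signal frequency 7500 Hz falls in DFT bin k = 10.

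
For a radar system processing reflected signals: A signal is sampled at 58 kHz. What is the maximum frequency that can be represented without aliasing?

The maximum frequency that can be represented without aliasing
is the Nyquist frequency: f_max = f_s / 2 = 58 kHz / 2 = 29 kHz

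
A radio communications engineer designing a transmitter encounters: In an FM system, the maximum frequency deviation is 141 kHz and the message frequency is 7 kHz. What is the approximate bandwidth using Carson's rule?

Carson's rule: BW = 2*(delta_f + f_m)
= 2*(141 + 7) kHz = 296 kHz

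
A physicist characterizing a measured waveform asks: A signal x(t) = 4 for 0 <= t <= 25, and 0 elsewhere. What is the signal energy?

Energy = integral of |x(t)|^2 dt over the signal duration
= 4^2 * 25 = 16 * 25 = 400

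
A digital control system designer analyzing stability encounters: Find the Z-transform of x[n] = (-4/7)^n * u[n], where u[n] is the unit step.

The Z-transform of a^n * u[n] is z/(z-a) for |z| > |a|.
Here a = -4/7, so X(z) = z/(z - (-4/7)) = 7z/(7z + 4)
ROC: |z| > 4/7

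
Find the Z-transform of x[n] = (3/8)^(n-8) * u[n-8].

Time-shifting property: if X(z) = Z{x[n]}, then Z{x[n-d]} = z^(-d) * X(z)
X(z) = z/(z - 3/8) for x[n] = (3/8)^n * u[n]
Z{x[n-8]} = z^(-8) * z/(z - 3/8) = z^(-7)/(z - 3/8)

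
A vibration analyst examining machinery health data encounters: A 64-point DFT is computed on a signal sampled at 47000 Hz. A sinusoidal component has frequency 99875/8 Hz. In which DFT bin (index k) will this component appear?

DFT frequency resolution = f_s/N = 47000/64 = 5875/8 Hz
Bin index k = f_signal / resolution = 99875/8 / 5875/8 = 17
The signal frequency 99875/8 Hz falls in DFT bin k = 17.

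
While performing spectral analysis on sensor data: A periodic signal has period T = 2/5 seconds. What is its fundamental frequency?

The fundamental frequency is the reciprocal of the period.
f = 1/T = 1/(2/5) = 5/2 Hz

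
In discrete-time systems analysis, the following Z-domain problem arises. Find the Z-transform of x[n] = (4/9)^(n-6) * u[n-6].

Time-shifting property: if X(z) = Z{x[n]}, then Z{x[n-d]} = z^(-d) * X(z)
X(z) = z/(z - 4/9) for x[n] = (4/9)^n * u[n]
Z{x[n-6]} = z^(-6) * z/(z - 4/9) = z^(-5)/(z - 4/9)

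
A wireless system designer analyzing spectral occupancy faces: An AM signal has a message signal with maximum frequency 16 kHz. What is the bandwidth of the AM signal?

In AM (double-sideband), the bandwidth is twice the message frequency.
BW = 2 * f_m = 2 * 16 kHz = 32 kHz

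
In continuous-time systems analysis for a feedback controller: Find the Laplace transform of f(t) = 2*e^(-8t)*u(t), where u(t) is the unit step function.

Standard Laplace transform pair:
e^(-at)*u(t) <-> 1/(s+a)
With a = 8: L{2*e^(-8t)*u(t)} = 2/(s+8), ROC: Re(s) > -8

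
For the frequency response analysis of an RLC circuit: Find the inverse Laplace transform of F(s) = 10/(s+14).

Standard pair: k/(s+a) <-> k*e^(-at)*u(t)
With k=10, a=14: f(t) = 10*e^(-14t)*u(t)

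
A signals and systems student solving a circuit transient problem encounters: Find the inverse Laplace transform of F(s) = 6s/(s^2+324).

Standard pair: s/(s^2+w^2) <-> cos(wt)*u(t)
With k=6, w=18: f(t) = 6*cos(18t)*u(t)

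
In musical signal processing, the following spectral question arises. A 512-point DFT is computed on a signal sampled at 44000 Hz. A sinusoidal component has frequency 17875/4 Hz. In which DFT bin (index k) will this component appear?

DFT frequency resolution = f_s/N = 44000/512 = 1375/16 Hz
Bin index k = f_signal / resolution = 17875/4 / 1375/16 = 52
The signal frequency 17875/4 Hz falls in DFT bin k = 52.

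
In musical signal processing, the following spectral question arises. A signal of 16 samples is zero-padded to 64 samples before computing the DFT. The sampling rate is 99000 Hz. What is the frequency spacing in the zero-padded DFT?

Original DFT: N = 16, resolution = f_s/N = 99000/16 = 12375/2 Hz
Zero-padded DFT: N = 64, resolution = f_s/N = 99000/64 = 12375/8 Hz
Zero-padding interpolates the spectrum (finer frequency grid)
but does NOT improve the true spectral resolution (ability to resolve close frequencies).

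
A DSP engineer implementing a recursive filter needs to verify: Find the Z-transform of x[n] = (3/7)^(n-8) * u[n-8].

Time-shifting property: if X(z) = Z{x[n]}, then Z{x[n-d]} = z^(-d) * X(z)
X(z) = z/(z - 3/7) for x[n] = (3/7)^n * u[n]
Z{x[n-8]} = z^(-8) * z/(z - 3/7) = z^(-7)/(z - 3/7)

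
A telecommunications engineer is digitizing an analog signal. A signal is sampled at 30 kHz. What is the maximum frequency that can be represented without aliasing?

The maximum frequency that can be represented without aliasing
is the Nyquist frequency: f_max = f_s / 2 = 30 kHz / 2 = 15 kHz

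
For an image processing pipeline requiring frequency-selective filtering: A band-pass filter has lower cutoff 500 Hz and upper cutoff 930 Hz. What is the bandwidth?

Bandwidth = f_high - f_low
= 930 Hz - 500 Hz = 430 Hz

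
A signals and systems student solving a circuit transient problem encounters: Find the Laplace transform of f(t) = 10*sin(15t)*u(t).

Standard pair: sin(wt)*u(t) <-> w/(s^2+w^2)
With w = 15: L{10*sin(15t)*u(t)} = 150/(s^2+225)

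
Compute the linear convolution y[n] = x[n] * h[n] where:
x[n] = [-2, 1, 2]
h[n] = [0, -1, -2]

y[n] = sum_k x[k]*h[n-k]. Output length = len(x) + len(h) - 1 = 3 + 3 - 1 = 5.
y[0] = -2*0 = 0
y[1] = 1*0 + -2*-1 = 2
y[2] = 2*0 + 1*-1 + -2*-2 = 3
y[3] = 2*-1 + 1*-2 = -4
y[4] = 2*-2 = -4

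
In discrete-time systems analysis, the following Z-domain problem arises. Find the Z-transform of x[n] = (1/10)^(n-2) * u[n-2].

Time-shifting property: if X(z) = Z{x[n]}, then Z{x[n-d]} = z^(-d) * X(z)
X(z) = z/(z - 1/10) for x[n] = (1/10)^n * u[n]
Z{x[n-2]} = z^(-2) * z/(z - 1/10) = z^(-1)/(z - 1/10)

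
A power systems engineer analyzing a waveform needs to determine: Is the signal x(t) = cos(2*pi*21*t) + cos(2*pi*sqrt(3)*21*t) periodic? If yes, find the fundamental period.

f1 = 21 Hz, f2 = 21*sqrt(3) Hz
Ratio f2/f1 = sqrt(3), which is irrational.
Since the frequency ratio is irrational, no common period exists.
The signal is not periodic.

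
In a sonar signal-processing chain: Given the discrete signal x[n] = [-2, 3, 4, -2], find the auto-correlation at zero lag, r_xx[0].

The auto-correlation at zero lag r_xx[0] equals the signal energy.
r_xx[0] = sum of x[n]^2 = (-2)^2 + 3^2 + 4^2 + (-2)^2
= 4 + 9 + 16 + 4 = 33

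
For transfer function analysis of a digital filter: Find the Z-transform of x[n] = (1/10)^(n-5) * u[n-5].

Time-shifting property: if X(z) = Z{x[n]}, then Z{x[n-d]} = z^(-d) * X(z)
X(z) = z/(z - 1/10) for x[n] = (1/10)^n * u[n]
Z{x[n-5]} = z^(-5) * z/(z - 1/10) = z^(-4)/(z - 1/10)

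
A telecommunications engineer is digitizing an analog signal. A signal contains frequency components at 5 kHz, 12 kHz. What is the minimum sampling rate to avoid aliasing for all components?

The highest frequency component is f_max = 12 kHz.
Nyquist rate = 2 * f_max = 2 * 12 kHz = 24 kHz.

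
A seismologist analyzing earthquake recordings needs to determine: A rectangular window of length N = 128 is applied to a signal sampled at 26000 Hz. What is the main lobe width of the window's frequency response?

For a rectangular window of length N,
the main lobe width in frequency is 2*f_s/N.
= 2*26000/128 = 1625/4 Hz
This determines the minimum frequency separation for resolving two sinusoids.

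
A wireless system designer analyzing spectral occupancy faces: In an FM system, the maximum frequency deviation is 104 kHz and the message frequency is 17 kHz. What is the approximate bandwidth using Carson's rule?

Carson's rule: BW = 2*(delta_f + f_m)
= 2*(104 + 17) kHz = 242 kHz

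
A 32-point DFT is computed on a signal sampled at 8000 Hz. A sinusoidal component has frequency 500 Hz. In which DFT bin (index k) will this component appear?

DFT frequency resolution = f_s/N = 8000/32 = 250 Hz
Bin index k = f_signal / resolution = 500 / 250 = 2
The signal frequency 500 Hz falls in DFT bin k = 2.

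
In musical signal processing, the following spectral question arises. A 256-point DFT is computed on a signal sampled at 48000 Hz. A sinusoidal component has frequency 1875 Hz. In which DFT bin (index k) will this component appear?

DFT frequency resolution = f_s/N = 48000/256 = 375/2 Hz
Bin index k = f_signal / resolution = 1875 / 375/2 = 10
The signal frequency 1875 Hz falls in DFT bin k = 10.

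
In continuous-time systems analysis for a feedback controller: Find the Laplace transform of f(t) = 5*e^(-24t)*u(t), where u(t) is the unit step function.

Standard Laplace transform pair:
e^(-at)*u(t) <-> 1/(s+a)
With a = 24: L{5*e^(-24t)*u(t)} = 5/(s+24), ROC: Re(s) > -24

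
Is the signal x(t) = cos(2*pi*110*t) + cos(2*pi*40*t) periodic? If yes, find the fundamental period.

f1 = 110 Hz, f2 = 40 Hz
Period T1 = 1/110, T2 = 1/40
Ratio T1/T2 = 40/110, which is rational.
The signal is periodic with fundamental period T = 1/GCD(110,40) = 1/10 s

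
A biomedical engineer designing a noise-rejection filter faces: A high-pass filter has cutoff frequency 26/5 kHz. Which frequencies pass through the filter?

A high-pass filter passes all frequencies above the cutoff frequency 26/5 kHz and attenuates lower frequencies.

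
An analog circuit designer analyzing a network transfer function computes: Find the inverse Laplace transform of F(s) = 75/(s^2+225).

Standard pair: w/(s^2+w^2) <-> sin(wt)*u(t)
Recognize w^2 = 225, so w = 15; numerator 75 = 5*15.
f(t) = 5*sin(15t)*u(t)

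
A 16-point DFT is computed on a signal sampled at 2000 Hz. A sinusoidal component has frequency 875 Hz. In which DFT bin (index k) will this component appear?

DFT frequency resolution = f_s/N = 2000/16 = 125 Hz
Bin index k = f_signal / resolution = 875 / 125 = 7
The signal frequency 875 Hz falls in DFT bin k = 7.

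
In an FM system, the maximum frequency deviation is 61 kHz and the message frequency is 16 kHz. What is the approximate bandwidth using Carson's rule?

Carson's rule: BW = 2*(delta_f + f_m)
= 2*(61 + 16) kHz = 154 kHz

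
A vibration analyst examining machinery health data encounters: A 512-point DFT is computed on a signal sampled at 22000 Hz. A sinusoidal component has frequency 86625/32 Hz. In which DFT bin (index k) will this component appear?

DFT frequency resolution = f_s/N = 22000/512 = 1375/32 Hz
Bin index k = f_signal / resolution = 86625/32 / 1375/32 = 63
The signal frequency 86625/32 Hz falls in DFT bin k = 63.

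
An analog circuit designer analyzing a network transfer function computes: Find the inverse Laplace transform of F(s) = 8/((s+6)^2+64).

Standard pair: w/((s+a)^2+w^2) <-> e^(-at)*sin(wt)*u(t)
With a=6, w=8: f(t) = e^(-6t)*sin(8t)*u(t)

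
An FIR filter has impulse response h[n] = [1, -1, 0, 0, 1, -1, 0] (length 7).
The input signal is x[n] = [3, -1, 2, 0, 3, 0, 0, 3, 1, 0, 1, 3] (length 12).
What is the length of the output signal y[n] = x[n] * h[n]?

For linear convolution, the output length is:
len(y) = len(x) + len(h) - 1 = 12 + 7 - 1 = 18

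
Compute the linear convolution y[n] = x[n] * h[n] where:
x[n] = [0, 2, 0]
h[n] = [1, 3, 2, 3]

y[n] = sum_k x[k]*h[n-k]. Output length = len(x) + len(h) - 1 = 3 + 4 - 1 = 6.
y[0] = 0*1 = 0
y[1] = 2*1 + 0*3 = 2
y[2] = 0*1 + 2*3 + 0*2 = 6
y[3] = 0*3 + 2*2 + 0*3 = 4
y[4] = 0*2 + 2*3 = 6
y[5] = 0*3 = 0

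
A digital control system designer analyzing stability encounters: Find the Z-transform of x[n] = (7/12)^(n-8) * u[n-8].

Time-shifting property: if X(z) = Z{x[n]}, then Z{x[n-d]} = z^(-d) * X(z)
X(z) = z/(z - 7/12) for x[n] = (7/12)^n * u[n]
Z{x[n-8]} = z^(-8) * z/(z - 7/12) = z^(-7)/(z - 7/12)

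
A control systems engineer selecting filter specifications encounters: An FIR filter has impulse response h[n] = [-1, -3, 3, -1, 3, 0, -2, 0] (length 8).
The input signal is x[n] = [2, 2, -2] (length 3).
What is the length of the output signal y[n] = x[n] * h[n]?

For linear convolution, the output length is:
len(y) = len(x) + len(h) - 1 = 3 + 8 - 1 = 10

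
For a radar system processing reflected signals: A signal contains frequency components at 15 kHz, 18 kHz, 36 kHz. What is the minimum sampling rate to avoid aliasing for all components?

The highest frequency component is f_max = 36 kHz.
Nyquist rate = 2 * f_max = 2 * 36 kHz = 72 kHz.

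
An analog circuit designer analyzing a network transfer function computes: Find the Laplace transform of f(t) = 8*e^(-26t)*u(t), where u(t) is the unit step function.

Standard Laplace transform pair:
e^(-at)*u(t) <-> 1/(s+a)
With a = 26: L{8*e^(-26t)*u(t)} = 8/(s+26), ROC: Re(s) > -26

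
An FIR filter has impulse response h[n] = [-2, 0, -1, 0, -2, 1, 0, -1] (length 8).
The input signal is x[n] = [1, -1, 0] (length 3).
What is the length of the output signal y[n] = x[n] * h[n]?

For linear convolution, the output length is:
len(y) = len(x) + len(h) - 1 = 3 + 8 - 1 = 10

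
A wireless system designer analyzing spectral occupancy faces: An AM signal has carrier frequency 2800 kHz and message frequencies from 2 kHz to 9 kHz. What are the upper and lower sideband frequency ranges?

Upper sideband (USB) = fc + [fm_low, fm_high] = 2800 + [2, 9] = [2802, 2809] kHz
Lower sideband (LSB) = fc - [fm_high, fm_low] = 2800 - [9, 2] = [2791, 2798] kHz
Total occupied spectrum: 2791 kHz to 2809 kHz (plus carrier at 2800 kHz)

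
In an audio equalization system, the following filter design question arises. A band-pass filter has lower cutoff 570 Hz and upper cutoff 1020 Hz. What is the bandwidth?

Bandwidth = f_high - f_low
= 1020 Hz - 570 Hz = 450 Hz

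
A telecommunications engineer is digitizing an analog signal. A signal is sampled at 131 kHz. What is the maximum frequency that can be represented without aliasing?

The maximum frequency that can be represented without aliasing
is the Nyquist frequency: f_max = f_s / 2 = 131 kHz / 2 = 131/2 kHz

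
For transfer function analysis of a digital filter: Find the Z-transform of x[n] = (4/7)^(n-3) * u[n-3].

Time-shifting property: if X(z) = Z{x[n]}, then Z{x[n-d]} = z^(-d) * X(z)
X(z) = z/(z - 4/7) for x[n] = (4/7)^n * u[n]
Z{x[n-3]} = z^(-3) * z/(z - 4/7) = z^(-2)/(z - 4/7)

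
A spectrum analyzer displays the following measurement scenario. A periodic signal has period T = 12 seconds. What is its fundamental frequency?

The fundamental frequency is the reciprocal of the period.
f = 1/T = 1/(12) = 1/12 Hz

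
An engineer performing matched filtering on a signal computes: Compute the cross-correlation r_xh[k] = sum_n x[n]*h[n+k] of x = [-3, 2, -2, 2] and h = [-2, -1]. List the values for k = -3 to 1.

Both sequences indexed from 0 and zero outside their support.
Lags with overlap: k = -3 to 1.
  r_xh[-3] = x[3]*h[0] = -4
  r_xh[-2] = x[2]*h[0] + x[3]*h[1] = 2
  r_xh[-1] = x[1]*h[0] + x[2]*h[1] = -2
  r_xh[0] = x[0]*h[0] + x[1]*h[1] = 4
  r_xh[1] = x[0]*h[1] = 3
r_xh = [-4, 2, -2, 4, 3] (for k = -3, ..., 1)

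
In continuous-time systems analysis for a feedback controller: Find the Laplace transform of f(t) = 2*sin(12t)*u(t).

Standard pair: sin(wt)*u(t) <-> w/(s^2+w^2)
With w = 12: L{2*sin(12t)*u(t)} = 24/(s^2+144)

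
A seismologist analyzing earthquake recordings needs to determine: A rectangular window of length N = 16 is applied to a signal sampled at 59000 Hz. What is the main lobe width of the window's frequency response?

For a rectangular window of length N,
the main lobe width in frequency is 2*f_s/N.
= 2*59000/16 = 7375 Hz
This determines the minimum frequency separation for resolving two sinusoids.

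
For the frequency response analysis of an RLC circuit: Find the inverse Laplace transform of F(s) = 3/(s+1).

Standard pair: k/(s+a) <-> k*e^(-at)*u(t)
With k=3, a=1: f(t) = 3*e^(-t)*u(t)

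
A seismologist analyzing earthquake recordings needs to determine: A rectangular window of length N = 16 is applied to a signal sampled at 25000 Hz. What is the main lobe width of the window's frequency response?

For a rectangular window of length N,
the main lobe width in frequency is 2*f_s/N.
= 2*25000/16 = 3125 Hz
This determines the minimum frequency separation for resolving two sinusoids.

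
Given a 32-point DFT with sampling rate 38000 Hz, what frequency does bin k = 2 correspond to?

The frequency of DFT bin k is: f_k = k * f_s / N
f_2 = 2 * 38000 / 32 = 2375 Hz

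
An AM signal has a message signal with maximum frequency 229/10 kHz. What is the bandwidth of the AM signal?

In AM (double-sideband), the bandwidth is twice the message frequency.
BW = 2 * f_m = 2 * 229/10 kHz = 229/5 kHz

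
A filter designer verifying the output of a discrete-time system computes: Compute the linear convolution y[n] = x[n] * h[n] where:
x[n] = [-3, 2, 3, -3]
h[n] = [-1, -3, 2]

y[n] = sum_k x[k]*h[n-k]. Output length = len(x) + len(h) - 1 = 4 + 3 - 1 = 6.
y[0] = -3*-1 = 3
y[1] = 2*-1 + -3*-3 = 7
y[2] = 3*-1 + 2*-3 + -3*2 = -15
y[3] = -3*-1 + 3*-3 + 2*2 = -2
y[4] = -3*-3 + 3*2 = 15
y[5] = -3*2 = -6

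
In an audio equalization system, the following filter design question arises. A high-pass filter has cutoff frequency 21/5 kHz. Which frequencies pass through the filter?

A high-pass filter passes all frequencies above the cutoff frequency 21/5 kHz and attenuates lower frequencies.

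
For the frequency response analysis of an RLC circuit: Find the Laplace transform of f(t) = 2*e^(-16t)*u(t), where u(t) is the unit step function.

Standard Laplace transform pair:
e^(-at)*u(t) <-> 1/(s+a)
With a = 16: L{2*e^(-16t)*u(t)} = 2/(s+16), ROC: Re(s) > -16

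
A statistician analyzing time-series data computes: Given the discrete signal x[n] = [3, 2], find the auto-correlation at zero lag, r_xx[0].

The auto-correlation at zero lag r_xx[0] equals the signal energy.
r_xx[0] = sum of x[n]^2 = 3^2 + 2^2
= 9 + 4 = 13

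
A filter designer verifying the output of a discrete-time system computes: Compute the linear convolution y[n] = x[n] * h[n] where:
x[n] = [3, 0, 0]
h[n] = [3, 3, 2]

y[n] = sum_k x[k]*h[n-k]. Output length = len(x) + len(h) - 1 = 3 + 3 - 1 = 5.
y[0] = 3*3 = 9
y[1] = 0*3 + 3*3 = 9
y[2] = 0*3 + 0*3 + 3*2 = 6
y[3] = 0*3 + 0*2 = 0
y[4] = 0*2 = 0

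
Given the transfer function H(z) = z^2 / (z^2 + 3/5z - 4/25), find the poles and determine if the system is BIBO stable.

Poles are roots of the denominator: z^2 + 3/5z - 4/25 = 0.
Quadratic formula: z = [-(3/5) +/- sqrt((3/5)^2 - 4*(-4/25))] / 2
Discriminant = 9/25 + 16/25 = 1; sqrt = 1.
z = (-3/5 +/- 1) / 2 => z = 1/5 or z = -4/5.
|p1| = 1/5, |p2| = 4/5.
For BIBO stability, all poles must lie inside the unit circle (|p| < 1).
System is STABLE since both |p| < 1.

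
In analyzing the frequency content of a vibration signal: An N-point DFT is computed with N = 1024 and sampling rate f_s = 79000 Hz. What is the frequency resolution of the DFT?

DFT frequency resolution = f_s / N
= 79000 / 1024 = 9875/128 Hz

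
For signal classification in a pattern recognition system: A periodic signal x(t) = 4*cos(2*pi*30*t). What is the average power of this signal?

Average power of A*cos(wt) is A^2/2.
P = 4^2 / 2 = 16/2 = 8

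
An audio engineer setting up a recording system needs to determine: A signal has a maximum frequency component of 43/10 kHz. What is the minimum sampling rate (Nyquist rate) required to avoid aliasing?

By the Nyquist-Shannon sampling theorem,
the minimum sampling rate (Nyquist rate) must be at least 2 * f_max.
Nyquist rate = 2 * 43/10 kHz = 43/5 kHz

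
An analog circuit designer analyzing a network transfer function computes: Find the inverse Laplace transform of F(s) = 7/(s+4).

Standard pair: k/(s+a) <-> k*e^(-at)*u(t)
With k=7, a=4: f(t) = 7*e^(-4t)*u(t)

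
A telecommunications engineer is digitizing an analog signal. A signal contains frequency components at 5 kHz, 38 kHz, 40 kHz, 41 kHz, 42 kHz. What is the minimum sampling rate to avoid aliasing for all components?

The highest frequency component is f_max = 42 kHz.
Nyquist rate = 2 * f_max = 2 * 42 kHz = 84 kHz.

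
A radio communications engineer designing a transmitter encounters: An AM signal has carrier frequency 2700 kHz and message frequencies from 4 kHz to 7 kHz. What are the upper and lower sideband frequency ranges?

Upper sideband (USB) = fc + [fm_low, fm_high] = 2700 + [4, 7] = [2704, 2707] kHz
Lower sideband (LSB) = fc - [fm_high, fm_low] = 2700 - [7, 4] = [2693, 2696] kHz
Total occupied spectrum: 2693 kHz to 2707 kHz (plus carrier at 2700 kHz)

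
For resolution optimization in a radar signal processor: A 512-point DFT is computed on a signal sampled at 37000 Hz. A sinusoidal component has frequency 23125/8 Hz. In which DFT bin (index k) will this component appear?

DFT frequency resolution = f_s/N = 37000/512 = 4625/64 Hz
Bin index k = f_signal / resolution = 23125/8 / 4625/64 = 40
The signal frequency 23125/8 Hz falls in DFT bin k = 40.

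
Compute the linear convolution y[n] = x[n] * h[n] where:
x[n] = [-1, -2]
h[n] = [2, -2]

y[n] = sum_k x[k]*h[n-k]. Output length = len(x) + len(h) - 1 = 2 + 2 - 1 = 3.
y[0] = -1*2 = -2
y[1] = -2*2 + -1*-2 = -2
y[2] = -2*-2 = 4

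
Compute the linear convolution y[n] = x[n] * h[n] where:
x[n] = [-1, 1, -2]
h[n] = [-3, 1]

y[n] = sum_k x[k]*h[n-k]. Output length = len(x) + len(h) - 1 = 3 + 2 - 1 = 4.
y[0] = -1*-3 = 3
y[1] = 1*-3 + -1*1 = -4
y[2] = -2*-3 + 1*1 = 7
y[3] = -2*1 = -2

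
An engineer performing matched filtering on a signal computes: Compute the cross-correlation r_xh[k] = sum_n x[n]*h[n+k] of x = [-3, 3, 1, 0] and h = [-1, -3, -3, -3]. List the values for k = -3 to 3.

Both sequences indexed from 0 and zero outside their support.
Lags with overlap: k = -3 to 3.
  r_xh[-3] = x[3]*h[0] = 0
  r_xh[-2] = x[2]*h[0] + x[3]*h[1] = -1
  r_xh[-1] = x[1]*h[0] + x[2]*h[1] + x[3]*h[2] = -6
  r_xh[0] = x[0]*h[0] + x[1]*h[1] + x[2]*h[2] + x[3]*h[3] = -9
  r_xh[1] = x[0]*h[1] + x[1]*h[2] + x[2]*h[3] = -3
  r_xh[2] = x[0]*h[2] + x[1]*h[3] = 0
  r_xh[3] = x[0]*h[3] = 9
r_xh = [0, -1, -6, -9, -3, 0, 9] (for k = -3, ..., 3)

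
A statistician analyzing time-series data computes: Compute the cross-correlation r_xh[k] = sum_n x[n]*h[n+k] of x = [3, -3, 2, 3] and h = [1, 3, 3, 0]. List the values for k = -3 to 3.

Both sequences indexed from 0 and zero outside their support.
Lags with overlap: k = -3 to 3.
  r_xh[-3] = x[3]*h[0] = 3
  r_xh[-2] = x[2]*h[0] + x[3]*h[1] = 11
  r_xh[-1] = x[1]*h[0] + x[2]*h[1] + x[3]*h[2] = 12
  r_xh[0] = x[0]*h[0] + x[1]*h[1] + x[2]*h[2] + x[3]*h[3] = 0
  r_xh[1] = x[0]*h[1] + x[1]*h[2] + x[2]*h[3] = 0
  r_xh[2] = x[0]*h[2] + x[1]*h[3] = 9
  r_xh[3] = x[0]*h[3] = 0
r_xh = [3, 11, 12, 0, 0, 9, 0] (for k = -3, ..., 3)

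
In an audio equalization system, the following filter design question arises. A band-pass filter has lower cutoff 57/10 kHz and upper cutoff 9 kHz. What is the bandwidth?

Bandwidth = f_high - f_low
= 9 kHz - 57/10 kHz = 33/10 kHz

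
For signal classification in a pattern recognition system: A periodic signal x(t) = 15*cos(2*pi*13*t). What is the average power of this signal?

Average power of A*cos(wt) is A^2/2.
P = 15^2 / 2 = 225/2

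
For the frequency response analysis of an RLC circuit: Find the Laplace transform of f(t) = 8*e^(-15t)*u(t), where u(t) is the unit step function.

Standard Laplace transform pair:
e^(-at)*u(t) <-> 1/(s+a)
With a = 15: L{8*e^(-15t)*u(t)} = 8/(s+15), ROC: Re(s) > -15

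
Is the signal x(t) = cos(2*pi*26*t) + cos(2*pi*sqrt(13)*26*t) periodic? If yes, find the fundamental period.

f1 = 26 Hz, f2 = 26*sqrt(13) Hz
Ratio f2/f1 = sqrt(13), which is irrational.
Since the frequency ratio is irrational, no common period exists.
The signal is not periodic.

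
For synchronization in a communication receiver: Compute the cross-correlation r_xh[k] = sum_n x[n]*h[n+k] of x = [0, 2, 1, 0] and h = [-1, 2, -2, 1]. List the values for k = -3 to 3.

Both sequences indexed from 0 and zero outside their support.
Lags with overlap: k = -3 to 3.
  r_xh[-3] = x[3]*h[0] = 0
  r_xh[-2] = x[2]*h[0] + x[3]*h[1] = -1
  r_xh[-1] = x[1]*h[0] + x[2]*h[1] + x[3]*h[2] = 0
  r_xh[0] = x[0]*h[0] + x[1]*h[1] + x[2]*h[2] + x[3]*h[3] = 2
  r_xh[1] = x[0]*h[1] + x[1]*h[2] + x[2]*h[3] = -3
  r_xh[2] = x[0]*h[2] + x[1]*h[3] = 2
  r_xh[3] = x[0]*h[3] = 0
r_xh = [0, -1, 0, 2, -3, 2, 0] (for k = -3, ..., 3)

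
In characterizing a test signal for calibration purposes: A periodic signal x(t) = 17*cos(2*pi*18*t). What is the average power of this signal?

Average power of A*cos(wt) is A^2/2.
P = 17^2 / 2 = 289/2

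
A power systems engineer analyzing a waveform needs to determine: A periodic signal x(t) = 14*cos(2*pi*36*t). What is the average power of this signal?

Average power of A*cos(wt) is A^2/2.
P = 14^2 / 2 = 196/2 = 98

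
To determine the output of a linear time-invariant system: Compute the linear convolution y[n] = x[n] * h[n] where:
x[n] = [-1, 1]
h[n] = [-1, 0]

y[n] = sum_k x[k]*h[n-k]. Output length = len(x) + len(h) - 1 = 2 + 2 - 1 = 3.
y[0] = -1*-1 = 1
y[1] = 1*-1 + -1*0 = -1
y[2] = 1*0 = 0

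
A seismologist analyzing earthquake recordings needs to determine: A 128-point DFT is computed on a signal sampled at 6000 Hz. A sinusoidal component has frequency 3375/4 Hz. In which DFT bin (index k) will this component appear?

DFT frequency resolution = f_s/N = 6000/128 = 375/8 Hz
Bin index k = f_signal / resolution = 3375/4 / 375/8 = 18
The signal frequency 3375/4 Hz falls in DFT bin k = 18.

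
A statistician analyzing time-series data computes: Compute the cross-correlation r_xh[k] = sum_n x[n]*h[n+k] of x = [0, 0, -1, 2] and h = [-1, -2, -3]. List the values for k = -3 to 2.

Both sequences indexed from 0 and zero outside their support.
Lags with overlap: k = -3 to 2.
  r_xh[-3] = x[3]*h[0] = -2
  r_xh[-2] = x[2]*h[0] + x[3]*h[1] = -3
  r_xh[-1] = x[1]*h[0] + x[2]*h[1] + x[3]*h[2] = -4
  r_xh[0] = x[0]*h[0] + x[1]*h[1] + x[2]*h[2] = 3
  r_xh[1] = x[0]*h[1] + x[1]*h[2] = 0
  r_xh[2] = x[0]*h[2] = 0
r_xh = [-2, -3, -4, 3, 0, 0] (for k = -3, ..., 2)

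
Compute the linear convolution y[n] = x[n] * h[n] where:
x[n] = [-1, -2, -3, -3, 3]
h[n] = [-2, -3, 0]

y[n] = sum_k x[k]*h[n-k]. Output length = len(x) + len(h) - 1 = 5 + 3 - 1 = 7.
y[0] = -1*-2 = 2
y[1] = -2*-2 + -1*-3 = 7
y[2] = -3*-2 + -2*-3 + -1*0 = 12
y[3] = -3*-2 + -3*-3 + -2*0 = 15
y[4] = 3*-2 + -3*-3 + -3*0 = 3
y[5] = 3*-3 + -3*0 = -9
y[6] = 3*0 = 0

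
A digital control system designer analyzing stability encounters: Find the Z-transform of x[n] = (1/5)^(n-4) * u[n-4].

Time-shifting property: if X(z) = Z{x[n]}, then Z{x[n-d]} = z^(-d) * X(z)
X(z) = z/(z - 1/5) for x[n] = (1/5)^n * u[n]
Z{x[n-4]} = z^(-4) * z/(z - 1/5) = z^(-3)/(z - 1/5)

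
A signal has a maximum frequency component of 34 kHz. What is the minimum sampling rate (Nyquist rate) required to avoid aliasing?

By the Nyquist-Shannon sampling theorem,
the minimum sampling rate (Nyquist rate) must be at least 2 * f_max.
Nyquist rate = 2 * 34 kHz = 68 kHz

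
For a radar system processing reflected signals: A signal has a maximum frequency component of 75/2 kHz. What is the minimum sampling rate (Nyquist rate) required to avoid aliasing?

By the Nyquist-Shannon sampling theorem,
the minimum sampling rate (Nyquist rate) must be at least 2 * f_max.
Nyquist rate = 2 * 75/2 kHz = 75 kHz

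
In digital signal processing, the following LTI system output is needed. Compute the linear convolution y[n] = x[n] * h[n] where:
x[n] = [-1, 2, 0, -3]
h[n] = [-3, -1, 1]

y[n] = sum_k x[k]*h[n-k]. Output length = len(x) + len(h) - 1 = 4 + 3 - 1 = 6.
y[0] = -1*-3 = 3
y[1] = 2*-3 + -1*-1 = -5
y[2] = 0*-3 + 2*-1 + -1*1 = -3
y[3] = -3*-3 + 0*-1 + 2*1 = 11
y[4] = -3*-1 + 0*1 = 3
y[5] = -3*1 = -3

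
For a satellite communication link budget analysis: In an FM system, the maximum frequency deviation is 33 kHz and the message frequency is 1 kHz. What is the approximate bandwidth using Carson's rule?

Carson's rule: BW = 2*(delta_f + f_m)
= 2*(33 + 1) kHz = 68 kHz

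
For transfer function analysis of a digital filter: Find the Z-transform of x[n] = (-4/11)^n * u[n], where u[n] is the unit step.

The Z-transform of a^n * u[n] is z/(z-a) for |z| > |a|.
Here a = -4/11, so X(z) = z/(z - (-4/11)) = 11z/(11z + 4)
ROC: |z| > 4/11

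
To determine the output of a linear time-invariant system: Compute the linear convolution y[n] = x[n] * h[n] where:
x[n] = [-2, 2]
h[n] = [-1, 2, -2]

y[n] = sum_k x[k]*h[n-k]. Output length = len(x) + len(h) - 1 = 2 + 3 - 1 = 4.
y[0] = -2*-1 = 2
y[1] = 2*-1 + -2*2 = -6
y[2] = 2*2 + -2*-2 = 8
y[3] = 2*-2 = -4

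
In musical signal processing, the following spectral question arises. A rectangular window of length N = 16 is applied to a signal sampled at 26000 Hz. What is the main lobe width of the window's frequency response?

For a rectangular window of length N,
the main lobe width in frequency is 2*f_s/N.
= 2*26000/16 = 3250 Hz
This determines the minimum frequency separation for resolving two sinusoids.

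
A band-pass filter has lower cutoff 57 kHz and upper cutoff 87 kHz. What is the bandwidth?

Bandwidth = f_high - f_low
= 87 kHz - 57 kHz = 30 kHz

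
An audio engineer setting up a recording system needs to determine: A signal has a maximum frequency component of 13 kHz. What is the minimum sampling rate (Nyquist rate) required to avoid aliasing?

By the Nyquist-Shannon sampling theorem,
the minimum sampling rate (Nyquist rate) must be at least 2 * f_max.
Nyquist rate = 2 * 13 kHz = 26 kHz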